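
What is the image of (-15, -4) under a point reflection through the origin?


Reflection through origin: (x, y) -> (-x, -y)
(-15, -4) -> (15, 4)

(15, 4)


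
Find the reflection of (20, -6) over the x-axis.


Reflection across x-axis: (x, y) -> (x, -y)
(20, -6) -> (20, 6)

(20, 6)


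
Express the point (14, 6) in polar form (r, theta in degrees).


r = sqrt(14^2 + 6^2) = 15.2315
theta = atan2(6, 14) = 23.1986 degrees

r = 15.2315, theta = 23.1986 degrees


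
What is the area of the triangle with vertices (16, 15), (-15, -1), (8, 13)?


Area = |x1(y2-y3) + x2(y3-y1) + x3(y1-y2)| / 2
= |16*(-1-13) + -15*(13-15) + 8*(15--1)| / 2
= 33

33


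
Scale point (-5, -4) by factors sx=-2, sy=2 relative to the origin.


Scaling: (x*sx, y*sy) = (-5*-2, -4*2) = (10, -8)

(10, -8)


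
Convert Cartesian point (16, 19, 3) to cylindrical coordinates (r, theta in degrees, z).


r = sqrt(16^2 + 19^2) = 24.8395
theta = atan2(19, 16) = 49.8991 deg
z = 3

r = 24.8395, theta = 49.8991 deg, z = 3


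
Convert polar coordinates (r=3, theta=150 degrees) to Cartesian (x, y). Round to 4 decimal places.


x = 3 * cos(150) = -2.5981
y = 3 * sin(150) = 1.5

(-2.5981, 1.5)


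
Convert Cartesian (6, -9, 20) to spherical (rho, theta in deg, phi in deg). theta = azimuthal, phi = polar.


rho = sqrt(6^2 + (-9)^2 + 20^2) = 22.7376
theta = atan2(-9, 6) = 303.6901 deg
phi = acos(20/22.7376) = 28.406 deg

rho = 22.7376, theta = 303.6901 deg, phi = 28.406 deg


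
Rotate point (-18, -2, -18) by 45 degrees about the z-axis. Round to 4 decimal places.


x' = -18*cos(45) - -2*sin(45) = -11.3137
y' = -18*sin(45) + -2*cos(45) = -14.1421
z' = -18

(-11.3137, -14.1421, -18)


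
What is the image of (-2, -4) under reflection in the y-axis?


Reflection across y-axis: (x, y) -> (-x, y)
(-2, -4) -> (2, -4)

(2, -4)


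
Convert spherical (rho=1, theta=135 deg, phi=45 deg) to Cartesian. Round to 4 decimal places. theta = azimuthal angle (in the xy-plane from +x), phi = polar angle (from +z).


x = 1 * sin(45) * cos(135) = -0.5
y = 1 * sin(45) * sin(135) = 0.5
z = 1 * cos(45) = 0.7071

(-0.5, 0.5, 0.7071)


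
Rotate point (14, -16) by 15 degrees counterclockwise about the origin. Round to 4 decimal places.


x' = 14*cos(15) - -16*sin(15) = 17.6641
y' = 14*sin(15) + -16*cos(15) = -11.8313

(17.6641, -11.8313)


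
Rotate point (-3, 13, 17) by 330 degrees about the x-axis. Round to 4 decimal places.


x' = -3
y' = 13*cos(330) - 17*sin(330) = 19.7583
z' = 13*sin(330) + 17*cos(330) = 8.2224

(-3, 19.7583, 8.2224)


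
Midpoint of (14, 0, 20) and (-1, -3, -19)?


Midpoint = ((14+-1)/2, (0+-3)/2, (20+-19)/2) = (6.5, -1.5, 0.5)

(6.5, -1.5, 0.5)


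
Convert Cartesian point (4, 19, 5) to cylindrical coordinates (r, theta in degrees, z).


r = sqrt(4^2 + 19^2) = 19.4165
theta = atan2(19, 4) = 78.1113 deg
z = 5

r = 19.4165, theta = 78.1113 deg, z = 5


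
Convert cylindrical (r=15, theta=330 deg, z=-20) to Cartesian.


x = 15 * cos(330) = 12.9904
y = 15 * sin(330) = -7.5
z = -20

(12.9904, -7.5, -20)


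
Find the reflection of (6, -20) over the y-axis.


Reflection across y-axis: (x, y) -> (-x, y)
(6, -20) -> (-6, -20)

(-6, -20)


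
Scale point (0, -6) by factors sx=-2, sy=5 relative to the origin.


Scaling: (x*sx, y*sy) = (0*-2, -6*5) = (0, -30)

(0, -30)


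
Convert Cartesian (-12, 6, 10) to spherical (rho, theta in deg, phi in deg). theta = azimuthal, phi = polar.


rho = sqrt((-12)^2 + 6^2 + 10^2) = 16.7332
theta = atan2(6, -12) = 153.4349 deg
phi = acos(10/16.7332) = 53.3008 deg

rho = 16.7332, theta = 153.4349 deg, phi = 53.3008 deg


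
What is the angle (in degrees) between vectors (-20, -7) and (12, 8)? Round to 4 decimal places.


dot = -20*12 + -7*8 = -296
|u| = 21.1896, |v| = 14.4222
cos(angle) = -0.9686
angle = 165.6 degrees

165.6 degrees


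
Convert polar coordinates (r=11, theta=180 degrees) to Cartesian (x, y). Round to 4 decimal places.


x = 11 * cos(180) = -11
y = 11 * sin(180) = 0

(-11, 0)


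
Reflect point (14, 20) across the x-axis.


Reflection across x-axis: (x, y) -> (x, -y)
(14, 20) -> (14, -20)

(14, -20)


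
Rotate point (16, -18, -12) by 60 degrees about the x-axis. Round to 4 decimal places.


x' = 16
y' = -18*cos(60) - -12*sin(60) = 1.3923
z' = -18*sin(60) + -12*cos(60) = -21.5885

(16, 1.3923, -21.5885)


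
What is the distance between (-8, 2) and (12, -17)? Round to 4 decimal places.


d = sqrt((12--8)^2 + (-17-2)^2) = 27.5862

27.5862


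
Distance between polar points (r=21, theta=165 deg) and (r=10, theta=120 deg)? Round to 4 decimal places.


d = sqrt(r1^2 + r2^2 - 2*r1*r2*cos(t2-t1))
d = sqrt(21^2 + 10^2 - 2*21*10*cos(120-165)) = 15.621

15.621


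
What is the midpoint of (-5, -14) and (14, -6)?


Midpoint = ((-5+14)/2, (-14+-6)/2) = (4.5, -10)

(4.5, -10)


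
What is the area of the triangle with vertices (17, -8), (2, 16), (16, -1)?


Area = |x1(y2-y3) + x2(y3-y1) + x3(y1-y2)| / 2
= |17*(16--1) + 2*(-1--8) + 16*(-8-16)| / 2
= 40.5

40.5


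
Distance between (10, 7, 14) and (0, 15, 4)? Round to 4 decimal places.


d = sqrt((0-10)^2 + (15-7)^2 + (4-14)^2) = 16.2481

16.2481


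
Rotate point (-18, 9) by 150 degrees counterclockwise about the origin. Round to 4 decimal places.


x' = -18*cos(150) - 9*sin(150) = 11.0885
y' = -18*sin(150) + 9*cos(150) = -16.7942

(11.0885, -16.7942)


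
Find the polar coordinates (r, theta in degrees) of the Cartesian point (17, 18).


r = sqrt(17^2 + 18^2) = 24.7588
theta = atan2(18, 17) = 46.6366 degrees

r = 24.7588, theta = 46.6366 degrees


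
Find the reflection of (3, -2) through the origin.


Reflection through origin: (x, y) -> (-x, -y)
(3, -2) -> (-3, 2)

(-3, 2)


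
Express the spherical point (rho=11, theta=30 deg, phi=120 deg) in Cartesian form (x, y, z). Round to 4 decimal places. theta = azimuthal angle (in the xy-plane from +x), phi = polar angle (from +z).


x = 11 * sin(120) * cos(30) = 8.25
y = 11 * sin(120) * sin(30) = 4.7631
z = 11 * cos(120) = -5.5

(8.25, 4.7631, -5.5)


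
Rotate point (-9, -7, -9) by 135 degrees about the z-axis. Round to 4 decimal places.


x' = -9*cos(135) - -7*sin(135) = 11.3137
y' = -9*sin(135) + -7*cos(135) = -1.4142
z' = -9

(11.3137, -1.4142, -9)


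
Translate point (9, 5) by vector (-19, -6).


Translation: (x+dx, y+dy) = (9+-19, 5+-6) = (-10, -1)

(-10, -1)


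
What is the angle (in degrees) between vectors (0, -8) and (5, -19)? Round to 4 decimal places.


dot = 0*5 + -8*-19 = 152
|u| = 8, |v| = 19.6469
cos(angle) = 0.9671
angle = 14.7436 degrees

14.7436 degrees


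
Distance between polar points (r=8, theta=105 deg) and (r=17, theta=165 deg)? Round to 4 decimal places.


d = sqrt(r1^2 + r2^2 - 2*r1*r2*cos(t2-t1))
d = sqrt(8^2 + 17^2 - 2*8*17*cos(165-105)) = 14.7309

14.7309


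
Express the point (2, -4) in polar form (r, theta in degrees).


r = sqrt(2^2 + (-4)^2) = 4.4721
theta = atan2(-4, 2) = 296.5651 degrees

r = 4.4721, theta = 296.5651 degrees


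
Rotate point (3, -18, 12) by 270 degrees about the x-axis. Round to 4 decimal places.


x' = 3
y' = -18*cos(270) - 12*sin(270) = 12
z' = -18*sin(270) + 12*cos(270) = 18

(3, 12, 18)


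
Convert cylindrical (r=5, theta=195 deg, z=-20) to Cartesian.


x = 5 * cos(195) = -4.8296
y = 5 * sin(195) = -1.2941
z = -20

(-4.8296, -1.2941, -20)


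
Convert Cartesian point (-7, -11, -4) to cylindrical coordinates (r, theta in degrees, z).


r = sqrt((-7)^2 + (-11)^2) = 13.0384
theta = atan2(-11, -7) = 237.5288 deg
z = -4

r = 13.0384, theta = 237.5288 deg, z = -4


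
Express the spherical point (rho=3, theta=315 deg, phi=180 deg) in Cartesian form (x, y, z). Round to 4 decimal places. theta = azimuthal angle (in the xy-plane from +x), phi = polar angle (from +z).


x = 3 * sin(180) * cos(315) = 0
y = 3 * sin(180) * sin(315) = 0
z = 3 * cos(180) = -3

(0, 0, -3)


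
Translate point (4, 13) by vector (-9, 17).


Translation: (x+dx, y+dy) = (4+-9, 13+17) = (-5, 30)

(-5, 30)


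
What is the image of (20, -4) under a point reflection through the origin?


Reflection through origin: (x, y) -> (-x, -y)
(20, -4) -> (-20, 4)

(-20, 4)


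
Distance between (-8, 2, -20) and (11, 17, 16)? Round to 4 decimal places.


d = sqrt((11--8)^2 + (17-2)^2 + (16--20)^2) = 43.382

43.382


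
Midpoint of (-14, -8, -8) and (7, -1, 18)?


Midpoint = ((-14+7)/2, (-8+-1)/2, (-8+18)/2) = (-3.5, -4.5, 5)

(-3.5, -4.5, 5)


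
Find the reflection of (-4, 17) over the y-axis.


Reflection across y-axis: (x, y) -> (-x, y)
(-4, 17) -> (4, 17)

(4, 17)


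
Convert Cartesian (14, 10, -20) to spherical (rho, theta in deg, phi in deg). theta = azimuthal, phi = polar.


rho = sqrt(14^2 + 10^2 + (-20)^2) = 26.3818
theta = atan2(10, 14) = 35.5377 deg
phi = acos(-20/26.3818) = 139.2968 deg

rho = 26.3818, theta = 35.5377 deg, phi = 139.2968 deg


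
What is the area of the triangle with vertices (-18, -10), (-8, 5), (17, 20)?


Area = |x1(y2-y3) + x2(y3-y1) + x3(y1-y2)| / 2
= |-18*(5-20) + -8*(20--10) + 17*(-10-5)| / 2
= 112.5

112.5


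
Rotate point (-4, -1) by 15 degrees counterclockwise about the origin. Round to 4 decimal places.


x' = -4*cos(15) - -1*sin(15) = -3.6049
y' = -4*sin(15) + -1*cos(15) = -2.0012

(-3.6049, -2.0012)


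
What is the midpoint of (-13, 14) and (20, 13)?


Midpoint = ((-13+20)/2, (14+13)/2) = (3.5, 13.5)

(3.5, 13.5)


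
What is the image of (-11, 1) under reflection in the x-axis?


Reflection across x-axis: (x, y) -> (x, -y)
(-11, 1) -> (-11, -1)

(-11, -1)


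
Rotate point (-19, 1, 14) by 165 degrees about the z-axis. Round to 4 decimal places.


x' = -19*cos(165) - 1*sin(165) = 18.0938
y' = -19*sin(165) + 1*cos(165) = -5.8835
z' = 14

(18.0938, -5.8835, 14)


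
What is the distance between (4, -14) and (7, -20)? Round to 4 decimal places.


d = sqrt((7-4)^2 + (-20--14)^2) = 6.7082

6.7082


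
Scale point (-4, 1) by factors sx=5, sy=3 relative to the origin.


Scaling: (x*sx, y*sy) = (-4*5, 1*3) = (-20, 3)

(-20, 3)


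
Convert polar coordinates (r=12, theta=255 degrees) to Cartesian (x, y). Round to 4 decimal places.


x = 12 * cos(255) = -3.1058
y = 12 * sin(255) = -11.5911

(-3.1058, -11.5911)


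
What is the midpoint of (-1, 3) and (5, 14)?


Midpoint = ((-1+5)/2, (3+14)/2) = (2, 8.5)

(2, 8.5)


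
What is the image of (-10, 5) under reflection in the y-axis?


Reflection across y-axis: (x, y) -> (-x, y)
(-10, 5) -> (10, 5)

(10, 5)


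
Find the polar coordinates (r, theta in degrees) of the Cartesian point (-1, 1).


r = sqrt((-1)^2 + 1^2) = 1.4142
theta = atan2(1, -1) = 135 degrees

r = 1.4142, theta = 135 degrees


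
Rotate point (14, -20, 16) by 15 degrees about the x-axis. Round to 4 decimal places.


x' = 14
y' = -20*cos(15) - 16*sin(15) = -23.4596
z' = -20*sin(15) + 16*cos(15) = 10.2784

(14, -23.4596, 10.2784)


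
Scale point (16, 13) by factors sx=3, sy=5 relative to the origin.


Scaling: (x*sx, y*sy) = (16*3, 13*5) = (48, 65)

(48, 65)


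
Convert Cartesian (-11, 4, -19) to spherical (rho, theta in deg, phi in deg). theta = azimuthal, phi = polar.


rho = sqrt((-11)^2 + 4^2 + (-19)^2) = 22.3159
theta = atan2(4, -11) = 160.0169 deg
phi = acos(-19/22.3159) = 148.3654 deg

rho = 22.3159, theta = 160.0169 deg, phi = 148.3654 deg


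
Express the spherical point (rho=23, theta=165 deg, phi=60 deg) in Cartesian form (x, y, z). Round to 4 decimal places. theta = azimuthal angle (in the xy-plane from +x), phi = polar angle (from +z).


x = 23 * sin(60) * cos(165) = -19.2399
y = 23 * sin(60) * sin(165) = 5.1553
z = 23 * cos(60) = 11.5

(-19.2399, 5.1553, 11.5)


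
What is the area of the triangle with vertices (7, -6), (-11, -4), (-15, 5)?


Area = |x1(y2-y3) + x2(y3-y1) + x3(y1-y2)| / 2
= |7*(-4-5) + -11*(5--6) + -15*(-6--4)| / 2
= 77

77


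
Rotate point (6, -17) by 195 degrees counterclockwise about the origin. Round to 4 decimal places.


x' = 6*cos(195) - -17*sin(195) = -10.1955
y' = 6*sin(195) + -17*cos(195) = 14.8678

(-10.1955, 14.8678)


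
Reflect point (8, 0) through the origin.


Reflection through origin: (x, y) -> (-x, -y)
(8, 0) -> (-8, 0)

(-8, 0)


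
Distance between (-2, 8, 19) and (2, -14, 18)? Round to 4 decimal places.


d = sqrt((2--2)^2 + (-14-8)^2 + (18-19)^2) = 22.383

22.383


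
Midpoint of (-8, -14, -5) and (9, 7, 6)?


Midpoint = ((-8+9)/2, (-14+7)/2, (-5+6)/2) = (0.5, -3.5, 0.5)

(0.5, -3.5, 0.5)


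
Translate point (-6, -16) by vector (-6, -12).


Translation: (x+dx, y+dy) = (-6+-6, -16+-12) = (-12, -28)

(-12, -28)


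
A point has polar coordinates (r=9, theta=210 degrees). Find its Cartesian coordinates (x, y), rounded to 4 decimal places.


x = 9 * cos(210) = -7.7942
y = 9 * sin(210) = -4.5

(-7.7942, -4.5)


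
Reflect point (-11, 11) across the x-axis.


Reflection across x-axis: (x, y) -> (x, -y)
(-11, 11) -> (-11, -11)

(-11, -11)


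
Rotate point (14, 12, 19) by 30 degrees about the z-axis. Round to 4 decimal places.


x' = 14*cos(30) - 12*sin(30) = 6.1244
y' = 14*sin(30) + 12*cos(30) = 17.3923
z' = 19

(6.1244, 17.3923, 19)


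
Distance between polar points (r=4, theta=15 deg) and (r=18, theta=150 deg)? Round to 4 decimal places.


d = sqrt(r1^2 + r2^2 - 2*r1*r2*cos(t2-t1))
d = sqrt(4^2 + 18^2 - 2*4*18*cos(150-15)) = 21.0196

21.0196


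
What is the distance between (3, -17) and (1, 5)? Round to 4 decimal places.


d = sqrt((1-3)^2 + (5--17)^2) = 22.0907

22.0907


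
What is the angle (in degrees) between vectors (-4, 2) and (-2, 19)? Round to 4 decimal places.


dot = -4*-2 + 2*19 = 46
|u| = 4.4721, |v| = 19.105
cos(angle) = 0.5384
angle = 57.4259 degrees

57.4259 degrees


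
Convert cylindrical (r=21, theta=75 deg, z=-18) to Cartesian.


x = 21 * cos(75) = 5.4352
y = 21 * sin(75) = 20.2844
z = -18

(5.4352, 20.2844, -18)


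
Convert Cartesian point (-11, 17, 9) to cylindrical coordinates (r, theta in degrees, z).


r = sqrt((-11)^2 + 17^2) = 20.2485
theta = atan2(17, -11) = 122.9052 deg
z = 9

r = 20.2485, theta = 122.9052 deg, z = 9


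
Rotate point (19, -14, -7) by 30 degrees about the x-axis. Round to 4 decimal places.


x' = 19
y' = -14*cos(30) - -7*sin(30) = -8.6244
z' = -14*sin(30) + -7*cos(30) = -13.0622

(19, -8.6244, -13.0622)


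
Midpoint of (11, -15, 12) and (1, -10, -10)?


Midpoint = ((11+1)/2, (-15+-10)/2, (12+-10)/2) = (6, -12.5, 1)

(6, -12.5, 1)


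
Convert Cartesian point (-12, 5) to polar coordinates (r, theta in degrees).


r = sqrt((-12)^2 + 5^2) = 13
theta = atan2(5, -12) = 157.3801 degrees

r = 13, theta = 157.3801 degrees


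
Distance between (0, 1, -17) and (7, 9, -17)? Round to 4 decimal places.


d = sqrt((7-0)^2 + (9-1)^2 + (-17--17)^2) = 10.6301

10.6301


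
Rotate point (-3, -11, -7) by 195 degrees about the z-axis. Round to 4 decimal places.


x' = -3*cos(195) - -11*sin(195) = 0.0508
y' = -3*sin(195) + -11*cos(195) = 11.4016
z' = -7

(0.0508, 11.4016, -7)


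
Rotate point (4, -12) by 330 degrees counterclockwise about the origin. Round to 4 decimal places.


x' = 4*cos(330) - -12*sin(330) = -2.5359
y' = 4*sin(330) + -12*cos(330) = -12.3923

(-2.5359, -12.3923)


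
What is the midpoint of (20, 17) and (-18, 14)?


Midpoint = ((20+-18)/2, (17+14)/2) = (1, 15.5)

(1, 15.5)


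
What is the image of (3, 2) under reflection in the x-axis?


Reflection across x-axis: (x, y) -> (x, -y)
(3, 2) -> (3, -2)

(3, -2)


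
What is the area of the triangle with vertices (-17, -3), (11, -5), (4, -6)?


Area = |x1(y2-y3) + x2(y3-y1) + x3(y1-y2)| / 2
= |-17*(-5--6) + 11*(-6--3) + 4*(-3--5)| / 2
= 21

21


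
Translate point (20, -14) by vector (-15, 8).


Translation: (x+dx, y+dy) = (20+-15, -14+8) = (5, -6)

(5, -6)


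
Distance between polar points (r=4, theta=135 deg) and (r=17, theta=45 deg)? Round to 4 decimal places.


d = sqrt(r1^2 + r2^2 - 2*r1*r2*cos(t2-t1))
d = sqrt(4^2 + 17^2 - 2*4*17*cos(45-135)) = 17.4642

17.4642


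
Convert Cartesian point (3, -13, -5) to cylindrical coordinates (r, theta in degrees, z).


r = sqrt(3^2 + (-13)^2) = 13.3417
theta = atan2(-13, 3) = 282.9946 deg
z = -5

r = 13.3417, theta = 282.9946 deg, z = -5


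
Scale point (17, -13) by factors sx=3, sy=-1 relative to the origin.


Scaling: (x*sx, y*sy) = (17*3, -13*-1) = (51, 13)

(51, 13)


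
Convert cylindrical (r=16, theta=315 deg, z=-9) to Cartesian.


x = 16 * cos(315) = 11.3137
y = 16 * sin(315) = -11.3137
z = -9

(11.3137, -11.3137, -9)


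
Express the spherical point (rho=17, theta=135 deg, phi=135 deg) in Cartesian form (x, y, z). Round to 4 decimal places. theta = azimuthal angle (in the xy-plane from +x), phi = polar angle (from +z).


x = 17 * sin(135) * cos(135) = -8.5
y = 17 * sin(135) * sin(135) = 8.5
z = 17 * cos(135) = -12.0208

(-8.5, 8.5, -12.0208)


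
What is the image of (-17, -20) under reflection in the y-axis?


Reflection across y-axis: (x, y) -> (-x, y)
(-17, -20) -> (17, -20)

(17, -20)


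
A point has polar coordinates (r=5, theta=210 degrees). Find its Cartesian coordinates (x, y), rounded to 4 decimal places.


x = 5 * cos(210) = -4.3301
y = 5 * sin(210) = -2.5

(-4.3301, -2.5)


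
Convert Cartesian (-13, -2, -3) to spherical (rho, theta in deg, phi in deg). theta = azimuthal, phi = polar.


rho = sqrt((-13)^2 + (-2)^2 + (-3)^2) = 13.4907
theta = atan2(-2, -13) = 188.7462 deg
phi = acos(-3/13.4907) = 102.8486 deg

rho = 13.4907, theta = 188.7462 deg, phi = 102.8486 deg


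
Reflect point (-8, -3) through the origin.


Reflection through origin: (x, y) -> (-x, -y)
(-8, -3) -> (8, 3)

(8, 3)


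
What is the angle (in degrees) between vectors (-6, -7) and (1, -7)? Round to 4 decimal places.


dot = -6*1 + -7*-7 = 43
|u| = 9.2195, |v| = 7.0711
cos(angle) = 0.6596
angle = 48.7314 degrees

48.7314 degrees


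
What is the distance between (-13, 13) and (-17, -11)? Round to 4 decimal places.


d = sqrt((-17--13)^2 + (-11-13)^2) = 24.3311

24.3311


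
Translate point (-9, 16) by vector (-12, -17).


Translation: (x+dx, y+dy) = (-9+-12, 16+-17) = (-21, -1)

(-21, -1)


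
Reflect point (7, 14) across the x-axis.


Reflection across x-axis: (x, y) -> (x, -y)
(7, 14) -> (7, -14)

(7, -14)


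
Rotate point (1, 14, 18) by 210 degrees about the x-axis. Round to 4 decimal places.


x' = 1
y' = 14*cos(210) - 18*sin(210) = -3.1244
z' = 14*sin(210) + 18*cos(210) = -22.5885

(1, -3.1244, -22.5885)


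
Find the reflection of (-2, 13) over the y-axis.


Reflection across y-axis: (x, y) -> (-x, y)
(-2, 13) -> (2, 13)

(2, 13)


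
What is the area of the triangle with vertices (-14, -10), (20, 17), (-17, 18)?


Area = |x1(y2-y3) + x2(y3-y1) + x3(y1-y2)| / 2
= |-14*(17-18) + 20*(18--10) + -17*(-10-17)| / 2
= 516.5

516.5


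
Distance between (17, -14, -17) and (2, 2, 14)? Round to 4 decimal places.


d = sqrt((2-17)^2 + (2--14)^2 + (14--17)^2) = 37.9737

37.9737


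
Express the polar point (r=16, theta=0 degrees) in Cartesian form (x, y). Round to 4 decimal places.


x = 16 * cos(0) = 16
y = 16 * sin(0) = 0

(16, 0)


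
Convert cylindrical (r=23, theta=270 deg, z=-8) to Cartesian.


x = 23 * cos(270) = 0
y = 23 * sin(270) = -23
z = -8

(0, -23, -8)


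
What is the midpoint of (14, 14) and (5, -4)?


Midpoint = ((14+5)/2, (14+-4)/2) = (9.5, 5)

(9.5, 5)


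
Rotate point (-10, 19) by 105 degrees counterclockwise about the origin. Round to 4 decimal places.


x' = -10*cos(105) - 19*sin(105) = -15.7644
y' = -10*sin(105) + 19*cos(105) = -14.5768

(-15.7644, -14.5768)


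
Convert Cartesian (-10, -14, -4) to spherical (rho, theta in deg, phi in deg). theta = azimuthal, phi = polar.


rho = sqrt((-10)^2 + (-14)^2 + (-4)^2) = 17.6635
theta = atan2(-14, -10) = 234.4623 deg
phi = acos(-4/17.6635) = 103.0885 deg

rho = 17.6635, theta = 234.4623 deg, phi = 103.0885 deg


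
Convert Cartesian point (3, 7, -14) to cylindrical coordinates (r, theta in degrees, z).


r = sqrt(3^2 + 7^2) = 7.6158
theta = atan2(7, 3) = 66.8014 deg
z = -14

r = 7.6158, theta = 66.8014 deg, z = -14


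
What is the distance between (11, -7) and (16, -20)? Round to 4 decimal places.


d = sqrt((16-11)^2 + (-20--7)^2) = 13.9284

13.9284


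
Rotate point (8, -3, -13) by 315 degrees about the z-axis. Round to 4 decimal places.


x' = 8*cos(315) - -3*sin(315) = 3.5355
y' = 8*sin(315) + -3*cos(315) = -7.7782
z' = -13

(3.5355, -7.7782, -13)


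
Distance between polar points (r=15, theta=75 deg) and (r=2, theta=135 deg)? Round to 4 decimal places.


d = sqrt(r1^2 + r2^2 - 2*r1*r2*cos(t2-t1))
d = sqrt(15^2 + 2^2 - 2*15*2*cos(135-75)) = 14.1067

14.1067


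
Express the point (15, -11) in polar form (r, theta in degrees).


r = sqrt(15^2 + (-11)^2) = 18.6011
theta = atan2(-11, 15) = 323.7462 degrees

r = 18.6011, theta = 323.7462 degrees


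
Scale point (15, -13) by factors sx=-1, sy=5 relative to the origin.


Scaling: (x*sx, y*sy) = (15*-1, -13*5) = (-15, -65)

(-15, -65)


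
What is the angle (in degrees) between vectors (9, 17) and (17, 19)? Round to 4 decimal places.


dot = 9*17 + 17*19 = 476
|u| = 19.2354, |v| = 25.4951
cos(angle) = 0.9706
angle = 13.9229 degrees

13.9229 degrees


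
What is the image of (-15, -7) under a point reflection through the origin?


Reflection through origin: (x, y) -> (-x, -y)
(-15, -7) -> (15, 7)

(15, 7)


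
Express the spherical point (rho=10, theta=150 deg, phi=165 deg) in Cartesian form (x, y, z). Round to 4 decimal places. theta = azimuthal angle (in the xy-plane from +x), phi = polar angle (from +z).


x = 10 * sin(165) * cos(150) = -2.2414
y = 10 * sin(165) * sin(150) = 1.2941
z = 10 * cos(165) = -9.6593

(-2.2414, 1.2941, -9.6593)


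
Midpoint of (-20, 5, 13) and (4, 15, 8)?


Midpoint = ((-20+4)/2, (5+15)/2, (13+8)/2) = (-8, 10, 10.5)

(-8, 10, 10.5)


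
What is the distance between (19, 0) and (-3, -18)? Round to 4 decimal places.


d = sqrt((-3-19)^2 + (-18-0)^2) = 28.4253

28.4253


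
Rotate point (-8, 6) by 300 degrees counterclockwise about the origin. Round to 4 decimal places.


x' = -8*cos(300) - 6*sin(300) = 1.1962
y' = -8*sin(300) + 6*cos(300) = 9.9282

(1.1962, 9.9282)


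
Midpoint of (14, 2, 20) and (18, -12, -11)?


Midpoint = ((14+18)/2, (2+-12)/2, (20+-11)/2) = (16, -5, 4.5)

(16, -5, 4.5)


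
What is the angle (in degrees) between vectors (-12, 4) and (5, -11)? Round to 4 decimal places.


dot = -12*5 + 4*-11 = -104
|u| = 12.6491, |v| = 12.083
cos(angle) = -0.6805
angle = 132.8789 degrees

132.8789 degrees


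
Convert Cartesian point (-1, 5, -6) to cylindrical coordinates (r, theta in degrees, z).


r = sqrt((-1)^2 + 5^2) = 5.099
theta = atan2(5, -1) = 101.3099 deg
z = -6

r = 5.099, theta = 101.3099 deg, z = -6


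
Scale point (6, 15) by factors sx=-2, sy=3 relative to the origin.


Scaling: (x*sx, y*sy) = (6*-2, 15*3) = (-12, 45)

(-12, 45)


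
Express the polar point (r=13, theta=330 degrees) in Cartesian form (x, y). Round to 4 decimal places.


x = 13 * cos(330) = 11.2583
y = 13 * sin(330) = -6.5

(11.2583, -6.5)


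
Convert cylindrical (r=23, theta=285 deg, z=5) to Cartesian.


x = 23 * cos(285) = 5.9528
y = 23 * sin(285) = -22.2163
z = 5

(5.9528, -22.2163, 5)


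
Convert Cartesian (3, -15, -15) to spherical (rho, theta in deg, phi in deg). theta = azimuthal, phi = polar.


rho = sqrt(3^2 + (-15)^2 + (-15)^2) = 21.4243
theta = atan2(-15, 3) = 281.3099 deg
phi = acos(-15/21.4243) = 134.4382 deg

rho = 21.4243, theta = 281.3099 deg, phi = 134.4382 deg


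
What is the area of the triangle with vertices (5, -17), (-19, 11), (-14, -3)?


Area = |x1(y2-y3) + x2(y3-y1) + x3(y1-y2)| / 2
= |5*(11--3) + -19*(-3--17) + -14*(-17-11)| / 2
= 98

98


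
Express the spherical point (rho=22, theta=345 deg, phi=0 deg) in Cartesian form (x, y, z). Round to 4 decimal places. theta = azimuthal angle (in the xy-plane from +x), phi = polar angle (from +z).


x = 22 * sin(0) * cos(345) = 0
y = 22 * sin(0) * sin(345) = 0
z = 22 * cos(0) = 22

(0, 0, 22)


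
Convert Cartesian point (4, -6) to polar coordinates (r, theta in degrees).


r = sqrt(4^2 + (-6)^2) = 7.2111
theta = atan2(-6, 4) = 303.6901 degrees

r = 7.2111, theta = 303.6901 degrees


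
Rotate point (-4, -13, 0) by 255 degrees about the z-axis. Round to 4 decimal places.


x' = -4*cos(255) - -13*sin(255) = -11.5218
y' = -4*sin(255) + -13*cos(255) = 7.2284
z' = 0

(-11.5218, 7.2284, 0)


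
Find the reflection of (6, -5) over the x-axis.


Reflection across x-axis: (x, y) -> (x, -y)
(6, -5) -> (6, 5)

(6, 5)


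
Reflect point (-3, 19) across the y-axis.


Reflection across y-axis: (x, y) -> (-x, y)
(-3, 19) -> (3, 19)

(3, 19)


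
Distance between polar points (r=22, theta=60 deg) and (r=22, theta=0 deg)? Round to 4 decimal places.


d = sqrt(r1^2 + r2^2 - 2*r1*r2*cos(t2-t1))
d = sqrt(22^2 + 22^2 - 2*22*22*cos(0-60)) = 22

22


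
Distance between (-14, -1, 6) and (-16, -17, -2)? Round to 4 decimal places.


d = sqrt((-16--14)^2 + (-17--1)^2 + (-2-6)^2) = 18

18


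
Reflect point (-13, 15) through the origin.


Reflection through origin: (x, y) -> (-x, -y)
(-13, 15) -> (13, -15)

(13, -15)


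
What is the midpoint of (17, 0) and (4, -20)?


Midpoint = ((17+4)/2, (0+-20)/2) = (10.5, -10)

(10.5, -10)


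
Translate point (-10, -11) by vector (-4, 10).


Translation: (x+dx, y+dy) = (-10+-4, -11+10) = (-14, -1)

(-14, -1)


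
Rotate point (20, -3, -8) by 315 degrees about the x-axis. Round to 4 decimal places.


x' = 20
y' = -3*cos(315) - -8*sin(315) = -7.7782
z' = -3*sin(315) + -8*cos(315) = -3.5355

(20, -7.7782, -3.5355)


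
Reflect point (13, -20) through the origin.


Reflection through origin: (x, y) -> (-x, -y)
(13, -20) -> (-13, 20)

(-13, 20)


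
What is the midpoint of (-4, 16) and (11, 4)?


Midpoint = ((-4+11)/2, (16+4)/2) = (3.5, 10)

(3.5, 10)


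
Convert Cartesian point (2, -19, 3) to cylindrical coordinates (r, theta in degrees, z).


r = sqrt(2^2 + (-19)^2) = 19.105
theta = atan2(-19, 2) = 276.009 deg
z = 3

r = 19.105, theta = 276.009 deg, z = 3


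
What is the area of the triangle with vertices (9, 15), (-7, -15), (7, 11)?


Area = |x1(y2-y3) + x2(y3-y1) + x3(y1-y2)| / 2
= |9*(-15-11) + -7*(11-15) + 7*(15--15)| / 2
= 2

2


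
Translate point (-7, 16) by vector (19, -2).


Translation: (x+dx, y+dy) = (-7+19, 16+-2) = (12, 14)

(12, 14)


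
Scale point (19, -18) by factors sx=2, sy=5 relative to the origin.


Scaling: (x*sx, y*sy) = (19*2, -18*5) = (38, -90)

(38, -90)


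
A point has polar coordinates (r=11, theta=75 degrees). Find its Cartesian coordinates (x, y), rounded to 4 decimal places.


x = 11 * cos(75) = 2.847
y = 11 * sin(75) = 10.6252

(2.847, 10.6252)


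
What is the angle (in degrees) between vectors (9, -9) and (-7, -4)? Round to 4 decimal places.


dot = 9*-7 + -9*-4 = -27
|u| = 12.7279, |v| = 8.0623
cos(angle) = -0.2631
angle = 105.2551 degrees

105.2551 degrees


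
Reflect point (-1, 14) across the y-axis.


Reflection across y-axis: (x, y) -> (-x, y)
(-1, 14) -> (1, 14)

(1, 14)


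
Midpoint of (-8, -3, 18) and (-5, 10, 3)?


Midpoint = ((-8+-5)/2, (-3+10)/2, (18+3)/2) = (-6.5, 3.5, 10.5)

(-6.5, 3.5, 10.5)


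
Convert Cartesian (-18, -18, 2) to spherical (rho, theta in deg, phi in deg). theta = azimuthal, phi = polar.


rho = sqrt((-18)^2 + (-18)^2 + 2^2) = 25.5343
theta = atan2(-18, -18) = 225 deg
phi = acos(2/25.5343) = 85.5076 deg

rho = 25.5343, theta = 225 deg, phi = 85.5076 deg


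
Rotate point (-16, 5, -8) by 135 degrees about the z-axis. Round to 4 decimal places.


x' = -16*cos(135) - 5*sin(135) = 7.7782
y' = -16*sin(135) + 5*cos(135) = -14.8492
z' = -8

(7.7782, -14.8492, -8)


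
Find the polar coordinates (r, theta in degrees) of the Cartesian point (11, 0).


r = sqrt(11^2 + 0^2) = 11
theta = atan2(0, 11) = 0 degrees

r = 11, theta = 0 degrees


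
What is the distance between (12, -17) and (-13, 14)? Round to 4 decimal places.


d = sqrt((-13-12)^2 + (14--17)^2) = 39.8246

39.8246


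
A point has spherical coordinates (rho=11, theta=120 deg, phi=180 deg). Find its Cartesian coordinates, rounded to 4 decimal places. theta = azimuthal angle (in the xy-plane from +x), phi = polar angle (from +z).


x = 11 * sin(180) * cos(120) = 0
y = 11 * sin(180) * sin(120) = 0
z = 11 * cos(180) = -11

(0, 0, -11)


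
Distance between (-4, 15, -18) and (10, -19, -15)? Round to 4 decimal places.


d = sqrt((10--4)^2 + (-19-15)^2 + (-15--18)^2) = 36.8917

36.8917


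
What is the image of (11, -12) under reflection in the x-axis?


Reflection across x-axis: (x, y) -> (x, -y)
(11, -12) -> (11, 12)

(11, 12)


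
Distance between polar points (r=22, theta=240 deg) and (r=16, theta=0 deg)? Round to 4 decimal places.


d = sqrt(r1^2 + r2^2 - 2*r1*r2*cos(t2-t1))
d = sqrt(22^2 + 16^2 - 2*22*16*cos(0-240)) = 33.0454

33.0454


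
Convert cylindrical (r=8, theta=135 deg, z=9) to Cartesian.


x = 8 * cos(135) = -5.6569
y = 8 * sin(135) = 5.6569
z = 9

(-5.6569, 5.6569, 9)


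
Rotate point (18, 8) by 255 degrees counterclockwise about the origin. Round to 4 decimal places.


x' = 18*cos(255) - 8*sin(255) = 3.0687
y' = 18*sin(255) + 8*cos(255) = -19.4572

(3.0687, -19.4572)


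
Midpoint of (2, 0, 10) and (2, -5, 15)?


Midpoint = ((2+2)/2, (0+-5)/2, (10+15)/2) = (2, -2.5, 12.5)

(2, -2.5, 12.5)


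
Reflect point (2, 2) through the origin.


Reflection through origin: (x, y) -> (-x, -y)
(2, 2) -> (-2, -2)

(-2, -2)


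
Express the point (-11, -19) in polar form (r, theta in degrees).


r = sqrt((-11)^2 + (-19)^2) = 21.9545
theta = atan2(-19, -11) = 239.9314 degrees

r = 21.9545, theta = 239.9314 degrees


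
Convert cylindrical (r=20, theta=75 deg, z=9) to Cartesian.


x = 20 * cos(75) = 5.1764
y = 20 * sin(75) = 19.3185
z = 9

(5.1764, 19.3185, 9)


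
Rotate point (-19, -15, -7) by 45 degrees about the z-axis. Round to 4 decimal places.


x' = -19*cos(45) - -15*sin(45) = -2.8284
y' = -19*sin(45) + -15*cos(45) = -24.0416
z' = -7

(-2.8284, -24.0416, -7)


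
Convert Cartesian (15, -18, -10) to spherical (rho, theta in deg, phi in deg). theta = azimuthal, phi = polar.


rho = sqrt(15^2 + (-18)^2 + (-10)^2) = 25.4755
theta = atan2(-18, 15) = 309.8056 deg
phi = acos(-10/25.4755) = 113.1123 deg

rho = 25.4755, theta = 309.8056 deg, phi = 113.1123 deg


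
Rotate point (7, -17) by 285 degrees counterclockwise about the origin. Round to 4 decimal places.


x' = 7*cos(285) - -17*sin(285) = -14.609
y' = 7*sin(285) + -17*cos(285) = -11.1614

(-14.609, -11.1614)


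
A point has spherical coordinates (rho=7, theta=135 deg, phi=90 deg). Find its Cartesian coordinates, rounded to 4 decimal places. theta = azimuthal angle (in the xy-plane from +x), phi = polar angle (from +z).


x = 7 * sin(90) * cos(135) = -4.9497
y = 7 * sin(90) * sin(135) = 4.9497
z = 7 * cos(90) = 0

(-4.9497, 4.9497, 0)


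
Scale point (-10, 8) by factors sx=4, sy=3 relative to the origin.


Scaling: (x*sx, y*sy) = (-10*4, 8*3) = (-40, 24)

(-40, 24)


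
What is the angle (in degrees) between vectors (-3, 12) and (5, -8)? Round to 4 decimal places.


dot = -3*5 + 12*-8 = -111
|u| = 12.3693, |v| = 9.434
cos(angle) = -0.9512
angle = 162.0309 degrees

162.0309 degrees


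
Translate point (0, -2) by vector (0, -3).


Translation: (x+dx, y+dy) = (0+0, -2+-3) = (0, -5)

(0, -5)


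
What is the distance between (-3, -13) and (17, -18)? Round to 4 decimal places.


d = sqrt((17--3)^2 + (-18--13)^2) = 20.6155

20.6155


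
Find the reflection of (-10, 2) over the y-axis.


Reflection across y-axis: (x, y) -> (-x, y)
(-10, 2) -> (10, 2)

(10, 2)


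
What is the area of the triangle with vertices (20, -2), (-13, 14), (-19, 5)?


Area = |x1(y2-y3) + x2(y3-y1) + x3(y1-y2)| / 2
= |20*(14-5) + -13*(5--2) + -19*(-2-14)| / 2
= 196.5

196.5


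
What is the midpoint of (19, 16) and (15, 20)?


Midpoint = ((19+15)/2, (16+20)/2) = (17, 18)

(17, 18)


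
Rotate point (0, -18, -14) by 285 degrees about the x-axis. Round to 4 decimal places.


x' = 0
y' = -18*cos(285) - -14*sin(285) = -18.1817
z' = -18*sin(285) + -14*cos(285) = 13.7632

(0, -18.1817, 13.7632)


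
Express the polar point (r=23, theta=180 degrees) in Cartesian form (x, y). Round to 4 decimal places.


x = 23 * cos(180) = -23
y = 23 * sin(180) = 0

(-23, 0)


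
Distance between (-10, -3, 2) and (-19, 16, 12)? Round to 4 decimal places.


d = sqrt((-19--10)^2 + (16--3)^2 + (12-2)^2) = 23.2809

23.2809


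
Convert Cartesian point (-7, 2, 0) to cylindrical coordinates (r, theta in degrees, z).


r = sqrt((-7)^2 + 2^2) = 7.2801
theta = atan2(2, -7) = 164.0546 deg
z = 0

r = 7.2801, theta = 164.0546 deg, z = 0


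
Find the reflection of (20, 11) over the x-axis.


Reflection across x-axis: (x, y) -> (x, -y)
(20, 11) -> (20, -11)

(20, -11)


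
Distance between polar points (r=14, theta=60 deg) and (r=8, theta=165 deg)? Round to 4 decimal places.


d = sqrt(r1^2 + r2^2 - 2*r1*r2*cos(t2-t1))
d = sqrt(14^2 + 8^2 - 2*14*8*cos(165-60)) = 17.8319

17.8319


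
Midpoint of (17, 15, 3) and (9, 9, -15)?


Midpoint = ((17+9)/2, (15+9)/2, (3+-15)/2) = (13, 12, -6)

(13, 12, -6)


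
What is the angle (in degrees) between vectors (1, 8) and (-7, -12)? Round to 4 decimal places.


dot = 1*-7 + 8*-12 = -103
|u| = 8.0623, |v| = 13.8924
cos(angle) = -0.9196
angle = 156.8686 degrees

156.8686 degrees


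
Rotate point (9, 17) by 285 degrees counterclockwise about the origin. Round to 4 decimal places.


x' = 9*cos(285) - 17*sin(285) = 18.7501
y' = 9*sin(285) + 17*cos(285) = -4.2934

(18.7501, -4.2934)


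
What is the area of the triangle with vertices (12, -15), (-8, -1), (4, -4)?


Area = |x1(y2-y3) + x2(y3-y1) + x3(y1-y2)| / 2
= |12*(-1--4) + -8*(-4--15) + 4*(-15--1)| / 2
= 54

54


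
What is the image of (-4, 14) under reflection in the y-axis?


Reflection across y-axis: (x, y) -> (-x, y)
(-4, 14) -> (4, 14)

(4, 14)


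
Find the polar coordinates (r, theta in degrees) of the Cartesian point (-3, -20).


r = sqrt((-3)^2 + (-20)^2) = 20.2237
theta = atan2(-20, -3) = 261.4692 degrees

r = 20.2237, theta = 261.4692 degrees


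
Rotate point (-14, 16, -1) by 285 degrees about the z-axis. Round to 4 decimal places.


x' = -14*cos(285) - 16*sin(285) = 11.8313
y' = -14*sin(285) + 16*cos(285) = 17.6641
z' = -1

(11.8313, 17.6641, -1)


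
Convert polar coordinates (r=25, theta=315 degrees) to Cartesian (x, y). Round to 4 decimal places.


x = 25 * cos(315) = 17.6777
y = 25 * sin(315) = -17.6777

(17.6777, -17.6777)


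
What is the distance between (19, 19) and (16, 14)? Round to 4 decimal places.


d = sqrt((16-19)^2 + (14-19)^2) = 5.831

5.831


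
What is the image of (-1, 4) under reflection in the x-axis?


Reflection across x-axis: (x, y) -> (x, -y)
(-1, 4) -> (-1, -4)

(-1, -4)


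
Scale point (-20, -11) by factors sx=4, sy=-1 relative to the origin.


Scaling: (x*sx, y*sy) = (-20*4, -11*-1) = (-80, 11)

(-80, 11)


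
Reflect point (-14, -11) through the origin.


Reflection through origin: (x, y) -> (-x, -y)
(-14, -11) -> (14, 11)

(14, 11)


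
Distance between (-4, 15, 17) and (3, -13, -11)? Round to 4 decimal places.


d = sqrt((3--4)^2 + (-13-15)^2 + (-11-17)^2) = 40.2119

40.2119


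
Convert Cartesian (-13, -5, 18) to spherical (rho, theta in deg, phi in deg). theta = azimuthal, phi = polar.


rho = sqrt((-13)^2 + (-5)^2 + 18^2) = 22.7596
theta = atan2(-5, -13) = 201.0375 deg
phi = acos(18/22.7596) = 37.7327 deg

rho = 22.7596, theta = 201.0375 deg, phi = 37.7327 deg


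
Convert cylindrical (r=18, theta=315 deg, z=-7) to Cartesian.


x = 18 * cos(315) = 12.7279
y = 18 * sin(315) = -12.7279
z = -7

(12.7279, -12.7279, -7)


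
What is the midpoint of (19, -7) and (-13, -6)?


Midpoint = ((19+-13)/2, (-7+-6)/2) = (3, -6.5)

(3, -6.5)


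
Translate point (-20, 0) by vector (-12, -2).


Translation: (x+dx, y+dy) = (-20+-12, 0+-2) = (-32, -2)

(-32, -2)


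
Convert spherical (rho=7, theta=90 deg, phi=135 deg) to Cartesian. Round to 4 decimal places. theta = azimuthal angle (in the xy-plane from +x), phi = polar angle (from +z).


x = 7 * sin(135) * cos(90) = 0
y = 7 * sin(135) * sin(90) = 4.9497
z = 7 * cos(135) = -4.9497

(0, 4.9497, -4.9497)


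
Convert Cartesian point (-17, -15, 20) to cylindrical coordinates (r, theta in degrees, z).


r = sqrt((-17)^2 + (-15)^2) = 22.6716
theta = atan2(-15, -17) = 221.4237 deg
z = 20

r = 22.6716, theta = 221.4237 deg, z = 20


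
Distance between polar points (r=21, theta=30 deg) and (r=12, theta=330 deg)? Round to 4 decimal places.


d = sqrt(r1^2 + r2^2 - 2*r1*r2*cos(t2-t1))
d = sqrt(21^2 + 12^2 - 2*21*12*cos(330-30)) = 18.2483

18.2483


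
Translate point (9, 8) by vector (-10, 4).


Translation: (x+dx, y+dy) = (9+-10, 8+4) = (-1, 12)

(-1, 12)


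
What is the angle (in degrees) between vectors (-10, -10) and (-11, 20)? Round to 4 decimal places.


dot = -10*-11 + -10*20 = -90
|u| = 14.1421, |v| = 22.8254
cos(angle) = -0.2788
angle = 106.1892 degrees

106.1892 degrees


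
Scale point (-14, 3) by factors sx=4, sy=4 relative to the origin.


Scaling: (x*sx, y*sy) = (-14*4, 3*4) = (-56, 12)

(-56, 12)


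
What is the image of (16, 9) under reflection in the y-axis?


Reflection across y-axis: (x, y) -> (-x, y)
(16, 9) -> (-16, 9)

(-16, 9)


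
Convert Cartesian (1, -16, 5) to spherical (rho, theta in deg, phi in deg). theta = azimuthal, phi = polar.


rho = sqrt(1^2 + (-16)^2 + 5^2) = 16.7929
theta = atan2(-16, 1) = 273.5763 deg
phi = acos(5/16.7929) = 72.6777 deg

rho = 16.7929, theta = 273.5763 deg, phi = 72.6777 deg


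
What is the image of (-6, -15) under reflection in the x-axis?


Reflection across x-axis: (x, y) -> (x, -y)
(-6, -15) -> (-6, 15)

(-6, 15)


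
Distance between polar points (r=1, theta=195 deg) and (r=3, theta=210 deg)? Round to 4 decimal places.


d = sqrt(r1^2 + r2^2 - 2*r1*r2*cos(t2-t1))
d = sqrt(1^2 + 3^2 - 2*1*3*cos(210-195)) = 2.0505

2.0505


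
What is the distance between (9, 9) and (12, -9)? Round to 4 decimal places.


d = sqrt((12-9)^2 + (-9-9)^2) = 18.2483

18.2483


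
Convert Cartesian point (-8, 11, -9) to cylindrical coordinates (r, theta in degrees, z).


r = sqrt((-8)^2 + 11^2) = 13.6015
theta = atan2(11, -8) = 126.0274 deg
z = -9

r = 13.6015, theta = 126.0274 deg, z = -9


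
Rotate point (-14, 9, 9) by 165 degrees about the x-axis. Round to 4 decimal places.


x' = -14
y' = 9*cos(165) - 9*sin(165) = -11.0227
z' = 9*sin(165) + 9*cos(165) = -6.364

(-14, -11.0227, -6.364)


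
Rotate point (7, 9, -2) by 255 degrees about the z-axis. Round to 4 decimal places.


x' = 7*cos(255) - 9*sin(255) = 6.8816
y' = 7*sin(255) + 9*cos(255) = -9.0909
z' = -2

(6.8816, -9.0909, -2)


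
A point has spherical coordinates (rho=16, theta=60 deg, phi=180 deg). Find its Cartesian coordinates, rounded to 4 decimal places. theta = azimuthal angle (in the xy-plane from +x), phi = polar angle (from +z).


x = 16 * sin(180) * cos(60) = 0
y = 16 * sin(180) * sin(60) = 0
z = 16 * cos(180) = -16

(0, 0, -16)
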